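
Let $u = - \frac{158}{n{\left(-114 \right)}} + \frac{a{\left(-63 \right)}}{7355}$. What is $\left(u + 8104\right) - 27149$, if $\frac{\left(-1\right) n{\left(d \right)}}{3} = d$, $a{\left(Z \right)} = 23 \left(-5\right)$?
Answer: $- \frac{4790718487}{251541} \approx -19045.0$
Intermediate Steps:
$a{\left(Z \right)} = -115$
$n{\left(d \right)} = - 3 d$
$u = - \frac{120142}{251541}$ ($u = - \frac{158}{\left(-3\right) \left(-114\right)} - \frac{115}{7355} = - \frac{158}{342} - \frac{23}{1471} = \left(-158\right) \frac{1}{342} - \frac{23}{1471} = - \frac{79}{171} - \frac{23}{1471} = - \frac{120142}{251541} \approx -0.47762$)
$\left(u + 8104\right) - 27149 = \left(- \frac{120142}{251541} + 8104\right) - 27149 = \frac{2038368122}{251541} - 27149 = - \frac{4790718487}{251541}$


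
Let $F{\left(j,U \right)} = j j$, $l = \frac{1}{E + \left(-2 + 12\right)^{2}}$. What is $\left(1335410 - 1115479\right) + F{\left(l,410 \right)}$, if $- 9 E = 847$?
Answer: $\frac{617786260}{2809} \approx 2.1993 \cdot 10^{5}$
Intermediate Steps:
$E = - \frac{847}{9}$ ($E = \left(- \frac{1}{9}\right) 847 = - \frac{847}{9} \approx -94.111$)
$l = \frac{9}{53}$ ($l = \frac{1}{- \frac{847}{9} + \left(-2 + 12\right)^{2}} = \frac{1}{- \frac{847}{9} + 10^{2}} = \frac{1}{- \frac{847}{9} + 100} = \frac{1}{\frac{53}{9}} = \frac{9}{53} \approx 0.16981$)
$F{\left(j,U \right)} = j^{2}$
$\left(1335410 - 1115479\right) + F{\left(l,410 \right)} = \left(1335410 - 1115479\right) + \left(\frac{9}{53}\right)^{2} = 219931 + \frac{81}{2809} = \frac{617786260}{2809}$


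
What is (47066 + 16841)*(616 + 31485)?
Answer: 2051478607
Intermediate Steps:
(47066 + 16841)*(616 + 31485) = 63907*32101 = 2051478607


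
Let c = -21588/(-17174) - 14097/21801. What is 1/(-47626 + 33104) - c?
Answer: -553200807299/906197908538 ≈ -0.61046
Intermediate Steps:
c = 38089685/62401729 (c = -21588*(-1/17174) - 14097*1/21801 = 10794/8587 - 4699/7267 = 38089685/62401729 ≈ 0.61039)
1/(-47626 + 33104) - c = 1/(-47626 + 33104) - 1*38089685/62401729 = 1/(-14522) - 38089685/62401729 = -1/14522 - 38089685/62401729 = -553200807299/906197908538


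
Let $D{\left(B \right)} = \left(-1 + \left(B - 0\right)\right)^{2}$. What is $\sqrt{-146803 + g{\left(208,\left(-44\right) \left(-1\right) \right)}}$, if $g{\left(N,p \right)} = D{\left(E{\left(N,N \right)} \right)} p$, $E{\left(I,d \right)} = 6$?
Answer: $i \sqrt{145703} \approx 381.71 i$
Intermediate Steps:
$D{\left(B \right)} = \left(-1 + B\right)^{2}$ ($D{\left(B \right)} = \left(-1 + \left(B + 0\right)\right)^{2} = \left(-1 + B\right)^{2}$)
$g{\left(N,p \right)} = 25 p$ ($g{\left(N,p \right)} = \left(-1 + 6\right)^{2} p = 5^{2} p = 25 p$)
$\sqrt{-146803 + g{\left(208,\left(-44\right) \left(-1\right) \right)}} = \sqrt{-146803 + 25 \left(\left(-44\right) \left(-1\right)\right)} = \sqrt{-146803 + 25 \cdot 44} = \sqrt{-146803 + 1100} = \sqrt{-145703} = i \sqrt{145703}$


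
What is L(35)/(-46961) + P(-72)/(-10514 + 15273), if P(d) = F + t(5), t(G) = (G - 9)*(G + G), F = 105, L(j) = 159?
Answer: 2295784/223487399 ≈ 0.010273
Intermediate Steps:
t(G) = 2*G*(-9 + G) (t(G) = (-9 + G)*(2*G) = 2*G*(-9 + G))
P(d) = 65 (P(d) = 105 + 2*5*(-9 + 5) = 105 + 2*5*(-4) = 105 - 40 = 65)
L(35)/(-46961) + P(-72)/(-10514 + 15273) = 159/(-46961) + 65/(-10514 + 15273) = 159*(-1/46961) + 65/4759 = -159/46961 + 65*(1/4759) = -159/46961 + 65/4759 = 2295784/223487399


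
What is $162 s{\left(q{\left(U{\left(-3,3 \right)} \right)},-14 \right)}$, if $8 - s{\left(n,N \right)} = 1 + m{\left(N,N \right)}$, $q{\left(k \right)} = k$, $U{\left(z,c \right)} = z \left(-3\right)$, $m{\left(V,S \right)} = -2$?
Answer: $1458$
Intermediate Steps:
$U{\left(z,c \right)} = - 3 z$
$s{\left(n,N \right)} = 9$ ($s{\left(n,N \right)} = 8 - \left(1 - 2\right) = 8 - -1 = 8 + 1 = 9$)
$162 s{\left(q{\left(U{\left(-3,3 \right)} \right)},-14 \right)} = 162 \cdot 9 = 1458$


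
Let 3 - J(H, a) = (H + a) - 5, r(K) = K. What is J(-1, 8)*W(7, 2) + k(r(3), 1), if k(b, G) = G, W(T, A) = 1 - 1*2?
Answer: 0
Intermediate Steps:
W(T, A) = -1 (W(T, A) = 1 - 2 = -1)
J(H, a) = 8 - H - a (J(H, a) = 3 - ((H + a) - 5) = 3 - (-5 + H + a) = 3 + (5 - H - a) = 8 - H - a)
J(-1, 8)*W(7, 2) + k(r(3), 1) = (8 - 1*(-1) - 1*8)*(-1) + 1 = (8 + 1 - 8)*(-1) + 1 = 1*(-1) + 1 = -1 + 1 = 0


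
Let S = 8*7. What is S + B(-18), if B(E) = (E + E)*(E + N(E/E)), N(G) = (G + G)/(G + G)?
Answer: 668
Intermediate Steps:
N(G) = 1 (N(G) = (2*G)/((2*G)) = (2*G)*(1/(2*G)) = 1)
B(E) = 2*E*(1 + E) (B(E) = (E + E)*(E + 1) = (2*E)*(1 + E) = 2*E*(1 + E))
S = 56
S + B(-18) = 56 + 2*(-18)*(1 - 18) = 56 + 2*(-18)*(-17) = 56 + 612 = 668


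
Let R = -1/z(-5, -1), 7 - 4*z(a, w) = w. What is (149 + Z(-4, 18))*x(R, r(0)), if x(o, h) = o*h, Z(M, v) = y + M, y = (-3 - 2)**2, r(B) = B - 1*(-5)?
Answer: -425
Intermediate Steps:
z(a, w) = 7/4 - w/4
r(B) = 5 + B (r(B) = B + 5 = 5 + B)
y = 25 (y = (-5)**2 = 25)
R = -1/2 (R = -1/(7/4 - 1/4*(-1)) = -1/(7/4 + 1/4) = -1/2 ≈ -0.50000)
Z(M, v) = 25 + M
x(o, h) = h*o
(149 + Z(-4, 18))*x(R, r(0)) = (149 + (25 - 4))*((5 + 0)*(-1/2)) = (149 + 21)*(5*(-1/2)) = 170*(-5/2) = -425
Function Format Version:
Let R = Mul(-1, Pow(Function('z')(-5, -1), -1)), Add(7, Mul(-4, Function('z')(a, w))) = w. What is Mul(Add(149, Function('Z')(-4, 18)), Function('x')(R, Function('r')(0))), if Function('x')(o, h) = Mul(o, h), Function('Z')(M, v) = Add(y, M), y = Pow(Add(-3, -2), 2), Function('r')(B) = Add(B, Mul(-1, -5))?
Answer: -425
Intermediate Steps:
Function('z')(a, w) = Add(Rational(7, 4), Mul(Rational(-1, 4), w))
Function('r')(B) = Add(5, B) (Function('r')(B) = Add(B, 5) = Add(5, B))
y = 25 (y = Pow(-5, 2) = 25)
R = Rational(-1, 2) (R = Mul(-1, Pow(Add(Rational(7, 4), Mul(Rational(-1, 4), -1)), -1)) = Mul(-1, Pow(Add(Rational(7, 4), Rational(1, 4)), -1)) = Mul(-1, Pow(2, -1)) = Mul(-1, Rational(1, 2)) = Rational(-1, 2) ≈ -0.50000)
Function('Z')(M, v) = Add(25, M)
Function('x')(o, h) = Mul(h, o)
Mul(Add(149, Function('Z')(-4, 18)), Function('x')(R, Function('r')(0))) = Mul(Add(149, Add(25, -4)), Mul(Add(5, 0), Rational(-1, 2))) = Mul(Add(149, 21), Mul(5, Rational(-1, 2))) = Mul(170, Rational(-5, 2)) = -425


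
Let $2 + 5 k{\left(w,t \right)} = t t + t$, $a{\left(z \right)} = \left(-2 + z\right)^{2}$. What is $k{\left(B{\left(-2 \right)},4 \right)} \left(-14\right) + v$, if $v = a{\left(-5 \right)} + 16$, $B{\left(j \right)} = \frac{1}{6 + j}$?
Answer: $\frac{73}{5} \approx 14.6$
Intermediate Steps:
$k{\left(w,t \right)} = - \frac{2}{5} + \frac{t}{5} + \frac{t^{2}}{5}$ ($k{\left(w,t \right)} = - \frac{2}{5} + \frac{t t + t}{5} = - \frac{2}{5} + \frac{t^{2} + t}{5} = - \frac{2}{5} + \frac{t + t^{2}}{5} = - \frac{2}{5} + \left(\frac{t}{5} + \frac{t^{2}}{5}\right) = - \frac{2}{5} + \frac{t}{5} + \frac{t^{2}}{5}$)
$v = 65$ ($v = \left(-2 - 5\right)^{2} + 16 = \left(-7\right)^{2} + 16 = 49 + 16 = 65$)
$k{\left(B{\left(-2 \right)},4 \right)} \left(-14\right) + v = \left(- \frac{2}{5} + \frac{1}{5} \cdot 4 + \frac{4^{2}}{5}\right) \left(-14\right) + 65 = \left(- \frac{2}{5} + \frac{4}{5} + \frac{1}{5} \cdot 16\right) \left(-14\right) + 65 = \left(- \frac{2}{5} + \frac{4}{5} + \frac{16}{5}\right) \left(-14\right) + 65 = \frac{18}{5} \left(-14\right) + 65 = - \frac{252}{5} + 65 = \frac{73}{5}$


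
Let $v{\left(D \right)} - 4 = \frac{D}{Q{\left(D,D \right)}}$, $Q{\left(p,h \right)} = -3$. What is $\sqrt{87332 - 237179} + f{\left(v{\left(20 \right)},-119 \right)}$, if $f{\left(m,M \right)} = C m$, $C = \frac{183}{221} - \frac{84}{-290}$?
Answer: $- \frac{95512}{32045} + i \sqrt{149847} \approx -2.9806 + 387.1 i$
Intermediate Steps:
$v{\left(D \right)} = 4 - \frac{D}{3}$ ($v{\left(D \right)} = 4 + \frac{D}{-3} = 4 + D \left(- \frac{1}{3}\right) = 4 - \frac{D}{3}$)
$C = \frac{35817}{32045}$ ($C = 183 \cdot \frac{1}{221} - - \frac{42}{145} = \frac{183}{221} + \frac{42}{145} = \frac{35817}{32045} \approx 1.1177$)
$f{\left(m,M \right)} = \frac{35817 m}{32045}$
$\sqrt{87332 - 237179} + f{\left(v{\left(20 \right)},-119 \right)} = \sqrt{87332 - 237179} + \frac{35817 \left(4 - \frac{20}{3}\right)}{32045} = \sqrt{-149847} + \frac{35817 \left(4 - \frac{20}{3}\right)}{32045} = i \sqrt{149847} + \frac{35817}{32045} \left(- \frac{8}{3}\right) = i \sqrt{149847} - \frac{95512}{32045} = - \frac{95512}{32045} + i \sqrt{149847}$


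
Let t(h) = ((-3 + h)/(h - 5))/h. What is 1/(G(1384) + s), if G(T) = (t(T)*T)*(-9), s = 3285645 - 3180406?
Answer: 1379/145112152 ≈ 9.5030e-6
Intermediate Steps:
s = 105239
t(h) = (-3 + h)/(h*(-5 + h)) (t(h) = ((-3 + h)/(-5 + h))/h = (-3 + h)/(h*(-5 + h)))
G(T) = -9*(-3 + T)/(-5 + T) (G(T) = (((-3 + T)/(T*(-5 + T)))*T)*(-9) = ((-3 + T)/(-5 + T))*(-9) = -9*(-3 + T)/(-5 + T))
1/(G(1384) + s) = 1/(9*(3 - 1*1384)/(-5 + 1384) + 105239) = 1/(9*(3 - 1384)/1379 + 105239) = 1/(9*(1/1379)*(-1381) + 105239) = 1/(-12429/1379 + 105239) = 1/(145112152/1379) = 1379/145112152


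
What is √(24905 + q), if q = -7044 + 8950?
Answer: 9*√331 ≈ 163.74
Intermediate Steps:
q = 1906
√(24905 + q) = √(24905 + 1906) = √26811 = 9*√331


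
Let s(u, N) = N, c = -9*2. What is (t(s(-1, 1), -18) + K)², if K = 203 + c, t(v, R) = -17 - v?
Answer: 27889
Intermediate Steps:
c = -18
K = 185 (K = 203 - 18 = 185)
(t(s(-1, 1), -18) + K)² = ((-17 - 1*1) + 185)² = ((-17 - 1) + 185)² = (-18 + 185)² = 167² = 27889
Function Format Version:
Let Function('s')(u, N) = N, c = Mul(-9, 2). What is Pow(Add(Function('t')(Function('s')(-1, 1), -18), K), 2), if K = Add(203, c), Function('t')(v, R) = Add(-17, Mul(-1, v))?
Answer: 27889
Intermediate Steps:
c = -18
K = 185 (K = Add(203, -18) = 185)
Pow(Add(Function('t')(Function('s')(-1, 1), -18), K), 2) = Pow(Add(Add(-17, Mul(-1, 1)), 185), 2) = Pow(Add(Add(-17, -1), 185), 2) = Pow(Add(-18, 185), 2) = Pow(167, 2) = 27889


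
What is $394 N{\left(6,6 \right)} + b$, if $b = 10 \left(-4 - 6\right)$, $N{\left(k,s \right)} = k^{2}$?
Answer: $14084$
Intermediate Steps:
$b = -100$ ($b = 10 \left(-4 - 6\right) = 10 \left(-10\right) = -100$)
$394 N{\left(6,6 \right)} + b = 394 \cdot 6^{2} - 100 = 394 \cdot 36 - 100 = 14184 - 100 = 14084$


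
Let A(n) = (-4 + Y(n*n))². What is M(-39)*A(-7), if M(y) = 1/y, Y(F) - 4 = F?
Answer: -2401/39 ≈ -61.564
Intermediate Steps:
Y(F) = 4 + F
A(n) = n⁴ (A(n) = (-4 + (4 + n*n))² = (-4 + (4 + n²))² = (n²)² = n⁴)
M(-39)*A(-7) = (-7)⁴/(-39) = -1/39*2401 = -2401/39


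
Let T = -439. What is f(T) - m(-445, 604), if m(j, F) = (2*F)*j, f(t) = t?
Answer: 537121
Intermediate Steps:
m(j, F) = 2*F*j
f(T) - m(-445, 604) = -439 - 2*604*(-445) = -439 - 1*(-537560) = -439 + 537560 = 537121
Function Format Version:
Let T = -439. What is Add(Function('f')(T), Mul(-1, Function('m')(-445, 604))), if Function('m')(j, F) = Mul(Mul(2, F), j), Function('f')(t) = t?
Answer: 537121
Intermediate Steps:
Function('m')(j, F) = Mul(2, F, j)
Add(Function('f')(T), Mul(-1, Function('m')(-445, 604))) = Add(-439, Mul(-1, Mul(2, 604, -445))) = Add(-439, Mul(-1, -537560)) = Add(-439, 537560) = 537121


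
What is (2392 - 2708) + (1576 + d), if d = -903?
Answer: 357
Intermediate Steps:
(2392 - 2708) + (1576 + d) = (2392 - 2708) + (1576 - 903) = -316 + 673 = 357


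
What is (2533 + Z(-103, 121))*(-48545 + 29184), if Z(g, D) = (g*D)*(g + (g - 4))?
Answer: -50721231443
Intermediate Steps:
Z(g, D) = D*g*(-4 + 2*g) (Z(g, D) = (D*g)*(g + (-4 + g)) = (D*g)*(-4 + 2*g) = D*g*(-4 + 2*g))
(2533 + Z(-103, 121))*(-48545 + 29184) = (2533 + 2*121*(-103)*(-2 - 103))*(-48545 + 29184) = (2533 + 2*121*(-103)*(-105))*(-19361) = (2533 + 2617230)*(-19361) = 2619763*(-19361) = -50721231443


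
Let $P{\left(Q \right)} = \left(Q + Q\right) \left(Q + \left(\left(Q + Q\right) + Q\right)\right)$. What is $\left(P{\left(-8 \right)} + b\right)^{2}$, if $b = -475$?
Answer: $1369$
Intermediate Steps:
$P{\left(Q \right)} = 8 Q^{2}$ ($P{\left(Q \right)} = 2 Q \left(Q + \left(2 Q + Q\right)\right) = 2 Q \left(Q + 3 Q\right) = 2 Q 4 Q = 8 Q^{2}$)
$\left(P{\left(-8 \right)} + b\right)^{2} = \left(8 \left(-8\right)^{2} - 475\right)^{2} = \left(8 \cdot 64 - 475\right)^{2} = \left(512 - 475\right)^{2} = 37^{2} = 1369$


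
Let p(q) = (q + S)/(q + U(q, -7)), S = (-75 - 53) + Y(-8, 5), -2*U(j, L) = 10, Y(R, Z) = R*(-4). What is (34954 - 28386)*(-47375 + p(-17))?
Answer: -3422377908/11 ≈ -3.1112e+8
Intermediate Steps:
Y(R, Z) = -4*R
U(j, L) = -5 (U(j, L) = -½*10 = -5)
S = -96 (S = (-75 - 53) - 4*(-8) = -128 + 32 = -96)
p(q) = (-96 + q)/(-5 + q) (p(q) = (q - 96)/(q - 5) = (-96 + q)/(-5 + q))
(34954 - 28386)*(-47375 + p(-17)) = (34954 - 28386)*(-47375 + (-96 - 17)/(-5 - 17)) = 6568*(-47375 - 113/(-22)) = 6568*(-47375 - 1/22*(-113)) = 6568*(-47375 + 113/22) = 6568*(-1042137/22) = -3422377908/11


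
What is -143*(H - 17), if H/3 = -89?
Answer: 40612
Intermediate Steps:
H = -267 (H = 3*(-89) = -267)
-143*(H - 17) = -143*(-267 - 17) = -143*(-284) = 40612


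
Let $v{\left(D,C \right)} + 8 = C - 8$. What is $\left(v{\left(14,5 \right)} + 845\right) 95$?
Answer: $79230$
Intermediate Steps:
$v{\left(D,C \right)} = -16 + C$ ($v{\left(D,C \right)} = -8 + \left(C - 8\right) = -8 + \left(-8 + C\right) = -16 + C$)
$\left(v{\left(14,5 \right)} + 845\right) 95 = \left(\left(-16 + 5\right) + 845\right) 95 = \left(-11 + 845\right) 95 = 834 \cdot 95 = 79230$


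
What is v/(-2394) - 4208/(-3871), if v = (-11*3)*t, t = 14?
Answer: 282437/220647 ≈ 1.2800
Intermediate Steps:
v = -462 (v = -11*3*14 = -33*14 = -462)
v/(-2394) - 4208/(-3871) = -462/(-2394) - 4208/(-3871) = -462*(-1/2394) - 4208*(-1/3871) = 11/57 + 4208/3871 = 282437/220647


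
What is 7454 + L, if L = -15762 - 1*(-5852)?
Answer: -2456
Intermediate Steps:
L = -9910 (L = -15762 + 5852 = -9910)
7454 + L = 7454 - 9910 = -2456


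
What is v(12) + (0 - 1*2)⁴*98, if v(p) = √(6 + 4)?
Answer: 1568 + √10 ≈ 1571.2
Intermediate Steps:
v(p) = √10
v(12) + (0 - 1*2)⁴*98 = √10 + (0 - 1*2)⁴*98 = √10 + (0 - 2)⁴*98 = √10 + (-2)⁴*98 = √10 + 16*98 = √10 + 1568 = 1568 + √10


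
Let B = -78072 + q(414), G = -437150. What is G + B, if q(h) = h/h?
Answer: -515221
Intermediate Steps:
q(h) = 1
B = -78071 (B = -78072 + 1 = -78071)
G + B = -437150 - 78071 = -515221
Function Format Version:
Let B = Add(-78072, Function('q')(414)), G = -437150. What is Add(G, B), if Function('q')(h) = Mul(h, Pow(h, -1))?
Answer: -515221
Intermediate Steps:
Function('q')(h) = 1
B = -78071 (B = Add(-78072, 1) = -78071)
Add(G, B) = Add(-437150, -78071) = -515221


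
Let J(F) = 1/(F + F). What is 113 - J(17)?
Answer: 3841/34 ≈ 112.97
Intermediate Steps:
J(F) = 1/(2*F)
113 - J(17) = 113 - 1/(2*17) = 113 - 1*1/34 = 113 - 1/34 = 3841/34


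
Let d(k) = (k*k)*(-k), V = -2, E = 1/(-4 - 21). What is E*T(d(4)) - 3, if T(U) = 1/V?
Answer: -149/50 ≈ -2.9800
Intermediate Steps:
E = -1/25 (E = 1/(-25) = -1/25 ≈ -0.040000)
d(k) = -k³ (d(k) = k²*(-k) = -k³)
T(U) = -½ (T(U) = 1/(-2) = -½)
E*T(d(4)) - 3 = -1/25*(-½) - 3 = 1/50 - 3 = -149/50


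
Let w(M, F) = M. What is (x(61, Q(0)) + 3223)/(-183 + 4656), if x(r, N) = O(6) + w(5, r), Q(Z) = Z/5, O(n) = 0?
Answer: 1076/1491 ≈ 0.72166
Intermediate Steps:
Q(Z) = Z/5 (Q(Z) = Z*(1/5) = Z/5)
x(r, N) = 5 (x(r, N) = 0 + 5 = 5)
(x(61, Q(0)) + 3223)/(-183 + 4656) = (5 + 3223)/(-183 + 4656) = 3228/4473 = 3228*(1/4473) = 1076/1491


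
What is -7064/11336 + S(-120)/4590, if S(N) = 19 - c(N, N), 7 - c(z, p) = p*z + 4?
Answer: 481603/191295 ≈ 2.5176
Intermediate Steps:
c(z, p) = 3 - p*z (c(z, p) = 7 - (p*z + 4) = 7 - (4 + p*z) = 7 + (-4 - p*z) = 3 - p*z)
S(N) = 16 + N**2 (S(N) = 19 - (3 - N*N) = 19 - (3 - N**2) = 19 + (-3 + N**2) = 16 + N**2)
-7064/11336 + S(-120)/4590 = -7064/11336 + (16 + (-120)**2)/4590 = -7064*1/11336 + (16 + 14400)*(1/4590) = -883/1417 + 14416*(1/4590) = -883/1417 + 424/135 = 481603/191295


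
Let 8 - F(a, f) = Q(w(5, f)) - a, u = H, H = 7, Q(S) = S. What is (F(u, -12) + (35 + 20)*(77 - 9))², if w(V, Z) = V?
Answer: 14062500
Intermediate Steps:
u = 7
F(a, f) = 3 + a (F(a, f) = 8 - (5 - a) = 8 + (-5 + a) = 3 + a)
(F(u, -12) + (35 + 20)*(77 - 9))² = ((3 + 7) + (35 + 20)*(77 - 9))² = (10 + 55*68)² = (10 + 3740)² = 3750² = 14062500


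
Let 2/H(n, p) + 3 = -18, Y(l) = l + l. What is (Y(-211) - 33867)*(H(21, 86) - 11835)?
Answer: 8522085193/21 ≈ 4.0581e+8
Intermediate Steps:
Y(l) = 2*l
H(n, p) = -2/21 (H(n, p) = 2/(-3 - 18) = 2/(-21) = 2*(-1/21) = -2/21)
(Y(-211) - 33867)*(H(21, 86) - 11835) = (2*(-211) - 33867)*(-2/21 - 11835) = (-422 - 33867)*(-248537/21) = -34289*(-248537/21) = 8522085193/21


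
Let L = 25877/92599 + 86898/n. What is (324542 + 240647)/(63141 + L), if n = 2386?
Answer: 62436771899723/6979278801799 ≈ 8.9460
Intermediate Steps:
L = 4054205212/110470607 (L = 25877/92599 + 86898/2386 = 25877*(1/92599) + 86898*(1/2386) = 25877/92599 + 43449/1193 = 4054205212/110470607 ≈ 36.699)
(324542 + 240647)/(63141 + L) = (324542 + 240647)/(63141 + 4054205212/110470607) = 565189/(6979278801799/110470607) = 565189*(110470607/6979278801799) = 62436771899723/6979278801799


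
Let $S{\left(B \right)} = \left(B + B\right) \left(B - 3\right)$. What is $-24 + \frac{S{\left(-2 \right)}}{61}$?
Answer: $- \frac{1444}{61} \approx -23.672$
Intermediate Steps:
$S{\left(B \right)} = 2 B \left(-3 + B\right)$
$-24 + \frac{S{\left(-2 \right)}}{61} = -24 + \frac{2 \left(-2\right) \left(-3 - 2\right)}{61} = -24 + 2 \left(-2\right) \left(-5\right) \frac{1}{61} = -24 + 20 \cdot \frac{1}{61} = -24 + \frac{20}{61} = - \frac{1444}{61}$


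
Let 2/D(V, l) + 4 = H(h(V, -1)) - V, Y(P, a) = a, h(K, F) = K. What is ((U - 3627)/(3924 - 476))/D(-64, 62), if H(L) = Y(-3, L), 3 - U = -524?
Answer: 775/431 ≈ 1.7981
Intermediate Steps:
U = 527 (U = 3 - 1*(-524) = 3 + 524 = 527)
H(L) = L
D(V, l) = -½ (D(V, l) = 2/(-4 + (V - V)) = 2/(-4 + 0) = 2/(-4) = 2*(-¼) = -½)
((U - 3627)/(3924 - 476))/D(-64, 62) = ((527 - 3627)/(3924 - 476))/(-½) = -3100/3448*(-2) = -3100*1/3448*(-2) = -775/862*(-2) = 775/431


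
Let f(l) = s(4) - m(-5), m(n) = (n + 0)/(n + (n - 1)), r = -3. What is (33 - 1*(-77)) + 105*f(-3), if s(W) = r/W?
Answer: -725/44 ≈ -16.477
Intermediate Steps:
s(W) = -3/W
m(n) = n/(-1 + 2*n) (m(n) = n/(n + (-1 + n)) = n/(-1 + 2*n))
f(l) = -53/44 (f(l) = -3/4 - (-5)/(-1 + 2*(-5)) = -3*¼ - (-5)/(-1 - 10) = -¾ - (-5)/(-11) = -¾ - (-5)*(-1)/11 = -¾ - 1*5/11 = -¾ - 5/11 = -53/44)
(33 - 1*(-77)) + 105*f(-3) = (33 - 1*(-77)) + 105*(-53/44) = (33 + 77) - 5565/44 = 110 - 5565/44 = -725/44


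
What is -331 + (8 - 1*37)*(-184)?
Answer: 5005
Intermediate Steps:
-331 + (8 - 1*37)*(-184) = -331 + (8 - 37)*(-184) = -331 - 29*(-184) = -331 + 5336 = 5005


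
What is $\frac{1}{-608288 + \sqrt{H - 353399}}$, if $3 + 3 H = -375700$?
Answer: $- \frac{456216}{277511077183} - \frac{5 i \sqrt{43077}}{555022154366} \approx -1.644 \cdot 10^{-6} - 1.8697 \cdot 10^{-9} i$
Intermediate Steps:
$H = - \frac{375703}{3}$ ($H = -1 + \frac{1}{3} \left(-375700\right) = -1 - \frac{375700}{3} = - \frac{375703}{3} \approx -1.2523 \cdot 10^{5}$)
$\frac{1}{-608288 + \sqrt{H - 353399}} = \frac{1}{-608288 + \sqrt{- \frac{375703}{3} - 353399}} = \frac{1}{-608288 + \sqrt{- \frac{1435900}{3}}} = \frac{1}{-608288 + \frac{10 i \sqrt{43077}}{3}}$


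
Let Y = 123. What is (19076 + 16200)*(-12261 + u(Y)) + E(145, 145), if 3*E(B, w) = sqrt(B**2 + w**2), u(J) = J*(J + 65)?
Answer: 383203188 + 145*sqrt(2)/3 ≈ 3.8320e+8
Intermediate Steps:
u(J) = J*(65 + J)
E(B, w) = sqrt(B**2 + w**2)/3
(19076 + 16200)*(-12261 + u(Y)) + E(145, 145) = (19076 + 16200)*(-12261 + 123*(65 + 123)) + sqrt(145**2 + 145**2)/3 = 35276*(-12261 + 123*188) + sqrt(21025 + 21025)/3 = 35276*(-12261 + 23124) + sqrt(42050)/3 = 35276*10863 + (145*sqrt(2))/3 = 383203188 + 145*sqrt(2)/3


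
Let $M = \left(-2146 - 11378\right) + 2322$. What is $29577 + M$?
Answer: $18375$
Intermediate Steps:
$M = -11202$ ($M = \left(-2146 - 11378\right) + 2322 = -13524 + 2322 = -11202$)
$29577 + M = 29577 - 11202 = 18375$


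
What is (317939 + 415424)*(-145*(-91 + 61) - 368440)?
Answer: -267010134670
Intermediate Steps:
(317939 + 415424)*(-145*(-91 + 61) - 368440) = 733363*(-145*(-30) - 368440) = 733363*(4350 - 368440) = 733363*(-364090) = -267010134670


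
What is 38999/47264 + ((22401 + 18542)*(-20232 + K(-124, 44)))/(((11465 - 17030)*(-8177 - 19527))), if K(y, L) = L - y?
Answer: -195320618391/43373936480 ≈ -4.5032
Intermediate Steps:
38999/47264 + ((22401 + 18542)*(-20232 + K(-124, 44)))/(((11465 - 17030)*(-8177 - 19527))) = 38999/47264 + ((22401 + 18542)*(-20232 + (44 - 1*(-124))))/(((11465 - 17030)*(-8177 - 19527))) = 38999*(1/47264) + (40943*(-20232 + (44 + 124)))/((-5565*(-27704))) = 38999/47264 + (40943*(-20232 + 168))/154172760 = 38999/47264 + (40943*(-20064))*(1/154172760) = 38999/47264 - 821480352*1/154172760 = 38999/47264 - 4889764/917695 = -195320618391/43373936480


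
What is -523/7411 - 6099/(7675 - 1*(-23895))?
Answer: -61710799/233965270 ≈ -0.26376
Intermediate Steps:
-523/7411 - 6099/(7675 - 1*(-23895)) = -523*1/7411 - 6099/(7675 + 23895) = -523/7411 - 6099/31570 = -61710799/233965270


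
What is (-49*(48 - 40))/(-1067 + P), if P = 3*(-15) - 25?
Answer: 392/1137 ≈ 0.34477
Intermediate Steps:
P = -70 (P = -45 - 25 = -70)
(-49*(48 - 40))/(-1067 + P) = (-49*(48 - 40))/(-1067 - 70) = -49*8/(-1137) = -392*(-1/1137) = 392/1137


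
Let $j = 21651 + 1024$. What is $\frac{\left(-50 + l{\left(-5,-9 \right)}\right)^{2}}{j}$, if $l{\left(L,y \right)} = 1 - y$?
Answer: $\frac{64}{907} \approx 0.070562$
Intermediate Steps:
$j = 22675$
$\frac{\left(-50 + l{\left(-5,-9 \right)}\right)^{2}}{j} = \frac{\left(-50 + \left(1 - -9\right)\right)^{2}}{22675} = \left(-50 + \left(1 + 9\right)\right)^{2} \cdot \frac{1}{22675} = \left(-50 + 10\right)^{2} \cdot \frac{1}{22675} = \left(-40\right)^{2} \cdot \frac{1}{22675} = 1600 \cdot \frac{1}{22675} = \frac{64}{907}$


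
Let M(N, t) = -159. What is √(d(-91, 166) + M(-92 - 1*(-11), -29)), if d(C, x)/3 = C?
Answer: 12*I*√3 ≈ 20.785*I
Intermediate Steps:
d(C, x) = 3*C
√(d(-91, 166) + M(-92 - 1*(-11), -29)) = √(3*(-91) - 159) = √(-273 - 159) = √(-432) = 12*I*√3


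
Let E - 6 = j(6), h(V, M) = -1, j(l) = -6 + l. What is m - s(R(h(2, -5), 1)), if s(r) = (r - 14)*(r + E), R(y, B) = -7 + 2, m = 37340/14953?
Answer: 321447/14953 ≈ 21.497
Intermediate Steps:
E = 6 (E = 6 + (-6 + 6) = 6 + 0 = 6)
m = 37340/14953 (m = 37340*(1/14953) = 37340/14953 ≈ 2.4972)
R(y, B) = -5
s(r) = (-14 + r)*(6 + r) (s(r) = (r - 14)*(r + 6) = (-14 + r)*(6 + r))
m - s(R(h(2, -5), 1)) = 37340/14953 - (-84 + (-5)² - 8*(-5)) = 37340/14953 - (-84 + 25 + 40) = 37340/14953 - 1*(-19) = 37340/14953 + 19 = 321447/14953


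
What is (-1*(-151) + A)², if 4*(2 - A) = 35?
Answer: 332929/16 ≈ 20808.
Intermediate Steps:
A = -27/4 (A = 2 - ¼*35 = 2 - 35/4 = -27/4 ≈ -6.7500)
(-1*(-151) + A)² = (-1*(-151) - 27/4)² = (151 - 27/4)² = (577/4)² = 332929/16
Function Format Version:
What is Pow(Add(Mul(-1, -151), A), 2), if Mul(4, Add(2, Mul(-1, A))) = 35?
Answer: Rational(332929, 16) ≈ 20808.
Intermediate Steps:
A = Rational(-27, 4) (A = Add(2, Mul(Rational(-1, 4), 35)) = Add(2, Rational(-35, 4)) = Rational(-27, 4) ≈ -6.7500)
Pow(Add(Mul(-1, -151), A), 2) = Pow(Add(Mul(-1, -151), Rational(-27, 4)), 2) = Pow(Add(151, Rational(-27, 4)), 2) = Pow(Rational(577, 4), 2) = Rational(332929, 16)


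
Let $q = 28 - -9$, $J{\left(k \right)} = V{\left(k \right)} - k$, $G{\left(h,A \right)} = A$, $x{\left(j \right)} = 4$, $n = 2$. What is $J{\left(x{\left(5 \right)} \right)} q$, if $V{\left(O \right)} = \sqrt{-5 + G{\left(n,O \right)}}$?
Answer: $-148 + 37 i \approx -148.0 + 37.0 i$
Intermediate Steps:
$V{\left(O \right)} = \sqrt{-5 + O}$
$J{\left(k \right)} = \sqrt{-5 + k} - k$
$q = 37$ ($q = 28 + \left(10 - 1\right) = 28 + 9 = 37$)
$J{\left(x{\left(5 \right)} \right)} q = \left(\sqrt{-5 + 4} - 4\right) 37 = \left(\sqrt{-1} - 4\right) 37 = \left(i - 4\right) 37 = \left(-4 + i\right) 37 = -148 + 37 i$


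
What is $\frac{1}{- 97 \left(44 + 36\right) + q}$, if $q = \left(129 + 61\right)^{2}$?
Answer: $\frac{1}{28340} \approx 3.5286 \cdot 10^{-5}$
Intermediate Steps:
$q = 36100$ ($q = 190^{2} = 36100$)
$\frac{1}{- 97 \left(44 + 36\right) + q} = \frac{1}{- 97 \left(44 + 36\right) + 36100} = \frac{1}{\left(-97\right) 80 + 36100} = \frac{1}{-7760 + 36100} = \frac{1}{28340}$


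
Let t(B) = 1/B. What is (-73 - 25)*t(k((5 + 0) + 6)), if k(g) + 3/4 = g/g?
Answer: -392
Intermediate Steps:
k(g) = ¼ (k(g) = -¾ + g/g = -¾ + 1 = ¼)
t(B) = 1/B
(-73 - 25)*t(k((5 + 0) + 6)) = (-73 - 25)/(¼) = -98*4 = -392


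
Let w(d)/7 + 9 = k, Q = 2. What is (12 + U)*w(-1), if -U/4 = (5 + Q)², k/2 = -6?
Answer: 27048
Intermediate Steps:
k = -12 (k = 2*(-6) = -12)
w(d) = -147 (w(d) = -63 + 7*(-12) = -63 - 84 = -147)
U = -196 (U = -4*(5 + 2)² = -4*7² = -4*49 = -196)
(12 + U)*w(-1) = (12 - 196)*(-147) = -184*(-147) = 27048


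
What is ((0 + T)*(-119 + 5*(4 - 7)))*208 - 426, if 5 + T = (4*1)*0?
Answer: 138934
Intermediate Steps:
T = -5 (T = -5 + (4*1)*0 = -5 + 4*0 = -5 + 0 = -5)
((0 + T)*(-119 + 5*(4 - 7)))*208 - 426 = ((0 - 5)*(-119 + 5*(4 - 7)))*208 - 426 = -5*(-119 + 5*(-3))*208 - 426 = -5*(-119 - 15)*208 - 426 = -5*(-134)*208 - 426 = 670*208 - 426 = 139360 - 426 = 138934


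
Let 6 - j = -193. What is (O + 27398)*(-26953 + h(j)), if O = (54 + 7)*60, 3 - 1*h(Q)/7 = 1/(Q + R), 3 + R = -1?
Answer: -163108758326/195 ≈ -8.3646e+8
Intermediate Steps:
j = 199 (j = 6 - 1*(-193) = 6 + 193 = 199)
R = -4 (R = -3 - 1 = -4)
h(Q) = 21 - 7/(-4 + Q) (h(Q) = 21 - 7/(Q - 4) = 21 - 7/(-4 + Q))
O = 3660 (O = 61*60 = 3660)
(O + 27398)*(-26953 + h(j)) = (3660 + 27398)*(-26953 + 7*(-13 + 3*199)/(-4 + 199)) = 31058*(-26953 + 7*(-13 + 597)/195) = 31058*(-26953 + 7*(1/195)*584) = 31058*(-26953 + 4088/195) = 31058*(-5251747/195) = -163108758326/195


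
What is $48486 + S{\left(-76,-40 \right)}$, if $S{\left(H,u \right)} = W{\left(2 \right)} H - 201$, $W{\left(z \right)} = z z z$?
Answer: $47677$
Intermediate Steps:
$W{\left(z \right)} = z^{3}$ ($W{\left(z \right)} = z^{2} z = z^{3}$)
$S{\left(H,u \right)} = -201 + 8 H$ ($S{\left(H,u \right)} = 2^{3} H - 201 = 8 H - 201 = -201 + 8 H$)
$48486 + S{\left(-76,-40 \right)} = 48486 + \left(-201 + 8 \left(-76\right)\right) = 48486 - 809 = 47677$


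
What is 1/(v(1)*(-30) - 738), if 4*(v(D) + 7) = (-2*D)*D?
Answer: -1/513 ≈ -0.0019493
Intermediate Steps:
v(D) = -7 - D**2/2 (v(D) = -7 + ((-2*D)*D)/4 = -7 + (-2*D**2)/4 = -7 - D**2/2)
1/(v(1)*(-30) - 738) = 1/((-7 - 1/2*1**2)*(-30) - 738) = 1/((-7 - 1/2*1)*(-30) - 738) = 1/((-7 - 1/2)*(-30) - 738) = 1/(-15/2*(-30) - 738) = 1/(225 - 738) = 1/(-513) = -1/513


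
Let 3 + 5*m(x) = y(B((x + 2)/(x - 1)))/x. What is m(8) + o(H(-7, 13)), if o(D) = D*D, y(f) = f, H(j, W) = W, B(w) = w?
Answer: 23581/140 ≈ 168.44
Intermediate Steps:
o(D) = D²
m(x) = -⅗ + (2 + x)/(5*x*(-1 + x)) (m(x) = -⅗ + (((x + 2)/(x - 1))/x)/5 = -⅗ + (((2 + x)/(-1 + x))/x)/5 = -⅗ + ((2 + x)/(x*(-1 + x)))/5 = -⅗ + (2 + x)/(5*x*(-1 + x)))
m(8) + o(H(-7, 13)) = (⅕)*(2 + 8 - 3*8*(-1 + 8))/(8*(-1 + 8)) + 13² = (⅕)*(⅛)*(2 + 8 - 3*8*7)/7 + 169 = (⅕)*(⅛)*(⅐)*(2 + 8 - 168) + 169 = (⅕)*(⅛)*(⅐)*(-158) + 169 = -79/140 + 169 = 23581/140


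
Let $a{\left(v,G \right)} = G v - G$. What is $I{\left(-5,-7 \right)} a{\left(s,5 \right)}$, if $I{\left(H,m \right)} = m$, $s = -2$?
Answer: $105$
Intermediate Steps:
$a{\left(v,G \right)} = - G + G v$
$I{\left(-5,-7 \right)} a{\left(s,5 \right)} = - 7 \cdot 5 \left(-1 - 2\right) = - 7 \cdot 5 \left(-3\right) = \left(-7\right) \left(-15\right) = 105$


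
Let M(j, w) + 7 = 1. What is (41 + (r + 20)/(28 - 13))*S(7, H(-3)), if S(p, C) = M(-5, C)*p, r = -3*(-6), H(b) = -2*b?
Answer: -9142/5 ≈ -1828.4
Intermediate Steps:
M(j, w) = -6 (M(j, w) = -7 + 1 = -6)
r = 18
S(p, C) = -6*p
(41 + (r + 20)/(28 - 13))*S(7, H(-3)) = (41 + (18 + 20)/(28 - 13))*(-6*7) = (41 + 38/15)*(-42) = (653/15)*(-42) = -9142/5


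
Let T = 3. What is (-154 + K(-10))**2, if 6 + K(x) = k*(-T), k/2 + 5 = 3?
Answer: 21904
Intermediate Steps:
k = -4 (k = -10 + 2*3 = -10 + 6 = -4)
K(x) = 6 (K(x) = -6 - (-4)*3 = -6 - 4*(-3) = -6 + 12 = 6)
(-154 + K(-10))**2 = (-154 + 6)**2 = (-148)**2 = 21904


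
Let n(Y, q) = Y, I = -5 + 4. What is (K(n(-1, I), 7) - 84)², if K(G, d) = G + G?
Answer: 7396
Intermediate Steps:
I = -1
K(G, d) = 2*G
(K(n(-1, I), 7) - 84)² = (2*(-1) - 84)² = (-2 - 84)² = (-86)² = 7396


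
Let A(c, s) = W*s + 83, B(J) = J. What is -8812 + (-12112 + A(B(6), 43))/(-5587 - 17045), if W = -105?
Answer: -24927080/2829 ≈ -8811.3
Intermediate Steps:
A(c, s) = 83 - 105*s (A(c, s) = -105*s + 83 = 83 - 105*s)
-8812 + (-12112 + A(B(6), 43))/(-5587 - 17045) = -8812 + (-12112 + (83 - 105*43))/(-5587 - 17045) = -8812 + (-12112 + (83 - 4515))/(-22632) = -8812 + (-12112 - 4432)*(-1/22632) = -8812 - 16544*(-1/22632) = -8812 + 2068/2829 = -24927080/2829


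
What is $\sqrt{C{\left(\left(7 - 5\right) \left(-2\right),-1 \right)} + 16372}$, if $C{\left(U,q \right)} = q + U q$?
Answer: $5 \sqrt{655} \approx 127.96$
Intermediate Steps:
$\sqrt{C{\left(\left(7 - 5\right) \left(-2\right),-1 \right)} + 16372} = \sqrt{- (1 + \left(7 - 5\right) \left(-2\right)) + 16372} = \sqrt{- (1 + 2 \left(-2\right)) + 16372} = \sqrt{- (1 - 4) + 16372} = \sqrt{\left(-1\right) \left(-3\right) + 16372} = \sqrt{3 + 16372} = \sqrt{16375} = 5 \sqrt{655}$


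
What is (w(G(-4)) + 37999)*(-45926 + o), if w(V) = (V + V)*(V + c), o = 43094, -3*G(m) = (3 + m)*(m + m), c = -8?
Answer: -323322832/3 ≈ -1.0777e+8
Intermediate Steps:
G(m) = -2*m*(3 + m)/3 (G(m) = -(3 + m)*(m + m)/3 = -(3 + m)*2*m/3 = -2*m*(3 + m)/3)
w(V) = 2*V*(-8 + V) (w(V) = (V + V)*(V - 8) = (2*V)*(-8 + V) = 2*V*(-8 + V))
(w(G(-4)) + 37999)*(-45926 + o) = (2*(-⅔*(-4)*(3 - 4))*(-8 - ⅔*(-4)*(3 - 4)) + 37999)*(-45926 + 43094) = (2*(-⅔*(-4)*(-1))*(-8 - ⅔*(-4)*(-1)) + 37999)*(-2832) = (2*(-8/3)*(-8 - 8/3) + 37999)*(-2832) = (2*(-8/3)*(-32/3) + 37999)*(-2832) = (512/9 + 37999)*(-2832) = (342503/9)*(-2832) = -323322832/3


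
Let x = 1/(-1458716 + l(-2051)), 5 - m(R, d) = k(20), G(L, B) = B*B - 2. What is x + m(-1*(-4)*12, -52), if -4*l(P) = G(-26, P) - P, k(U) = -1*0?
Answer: 25108783/5021757 ≈ 5.0000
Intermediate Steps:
k(U) = 0
G(L, B) = -2 + B² (G(L, B) = B² - 2 = -2 + B²)
m(R, d) = 5 (m(R, d) = 5 - 1*0 = 5 + 0 = 5)
l(P) = ½ - P²/4 + P/4 (l(P) = -((-2 + P²) - P)/4 = -(-2 + P² - P)/4 = ½ - P²/4 + P/4)
x = -2/5021757 (x = 1/(-1458716 + (½ - ¼*(-2051)² + (¼)*(-2051))) = 1/(-1458716 + (½ - ¼*4206601 - 2051/4)) = 1/(-1458716 + (½ - 4206601/4 - 2051/4)) = 1/(-1458716 - 2104325/2) = 1/(-5021757/2) = -2/5021757 ≈ -3.9827e-7)
x + m(-1*(-4)*12, -52) = -2/5021757 + 5 = 25108783/5021757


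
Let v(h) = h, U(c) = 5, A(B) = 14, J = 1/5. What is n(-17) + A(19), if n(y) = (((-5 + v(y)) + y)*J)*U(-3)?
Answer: -25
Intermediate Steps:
J = 1/5 (J = 1*(1/5) = 1/5 ≈ 0.20000)
n(y) = -5 + 2*y (n(y) = (((-5 + y) + y)*(1/5))*5 = ((-5 + 2*y)*(1/5))*5 = (-1 + 2*y/5)*5 = -5 + 2*y)
n(-17) + A(19) = (-5 + 2*(-17)) + 14 = (-5 - 34) + 14 = -39 + 14 = -25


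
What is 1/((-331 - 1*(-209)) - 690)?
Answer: -1/812 ≈ -0.0012315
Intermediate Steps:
1/((-331 - 1*(-209)) - 690) = 1/((-331 + 209) - 690) = 1/(-122 - 690) = 1/(-812) = -1/812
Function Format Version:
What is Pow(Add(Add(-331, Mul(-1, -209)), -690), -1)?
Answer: Rational(-1, 812) ≈ -0.0012315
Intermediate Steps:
Pow(Add(Add(-331, Mul(-1, -209)), -690), -1) = Pow(Add(Add(-331, 209), -690), -1) = Pow(Add(-122, -690), -1) = Pow(-812, -1) = Rational(-1, 812)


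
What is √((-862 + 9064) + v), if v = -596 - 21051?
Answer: I*√13445 ≈ 115.95*I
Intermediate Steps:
v = -21647
√((-862 + 9064) + v) = √((-862 + 9064) - 21647) = √(8202 - 21647) = √(-13445) = I*√13445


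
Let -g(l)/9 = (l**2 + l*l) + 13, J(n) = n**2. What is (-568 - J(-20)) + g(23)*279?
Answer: -2690249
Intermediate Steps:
g(l) = -117 - 18*l**2 (g(l) = -9*((l**2 + l*l) + 13) = -9*((l**2 + l**2) + 13) = -9*(2*l**2 + 13) = -9*(13 + 2*l**2) = -117 - 18*l**2)
(-568 - J(-20)) + g(23)*279 = (-568 - 1*(-20)**2) + (-117 - 18*23**2)*279 = (-568 - 1*400) + (-117 - 18*529)*279 = (-568 - 400) + (-117 - 9522)*279 = -968 - 9639*279 = -968 - 2689281 = -2690249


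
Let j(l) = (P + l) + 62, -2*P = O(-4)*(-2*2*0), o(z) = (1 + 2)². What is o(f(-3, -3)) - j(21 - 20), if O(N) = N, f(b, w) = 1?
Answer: -54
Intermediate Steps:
o(z) = 9 (o(z) = 3² = 9)
P = 0 (P = -(-2)*-2*2*0 = -(-2)*(-4*0) = -(-2)*0 = -½*0 = 0)
j(l) = 62 + l (j(l) = (0 + l) + 62 = l + 62 = 62 + l)
o(f(-3, -3)) - j(21 - 20) = 9 - (62 + (21 - 20)) = 9 - (62 + 1) = 9 - 1*63 = 9 - 63 = -54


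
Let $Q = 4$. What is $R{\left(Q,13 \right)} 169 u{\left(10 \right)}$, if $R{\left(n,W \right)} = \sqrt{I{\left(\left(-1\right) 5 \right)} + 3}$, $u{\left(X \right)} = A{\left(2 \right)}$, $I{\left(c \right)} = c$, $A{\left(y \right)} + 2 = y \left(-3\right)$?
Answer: $- 1352 i \sqrt{2} \approx - 1912.0 i$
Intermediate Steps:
$A{\left(y \right)} = -2 - 3 y$ ($A{\left(y \right)} = -2 + y \left(-3\right) = -2 - 3 y$)
$u{\left(X \right)} = -8$ ($u{\left(X \right)} = -2 - 6 = -8$)
$R{\left(n,W \right)} = i \sqrt{2}$ ($R{\left(n,W \right)} = \sqrt{\left(-1\right) 5 + 3} = \sqrt{-5 + 3} = \sqrt{-2} = i \sqrt{2}$)
$R{\left(Q,13 \right)} 169 u{\left(10 \right)} = i \sqrt{2} \cdot 169 \left(-8\right) = 169 i \sqrt{2} \left(-8\right) = - 1352 i \sqrt{2}$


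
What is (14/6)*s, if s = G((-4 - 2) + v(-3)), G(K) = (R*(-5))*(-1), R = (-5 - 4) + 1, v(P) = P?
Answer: -280/3 ≈ -93.333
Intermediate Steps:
R = -8 (R = -9 + 1 = -8)
G(K) = -40 (G(K) = -8*(-5)*(-1) = 40*(-1) = -40)
s = -40
(14/6)*s = (14/6)*(-40) = (14*(1/6))*(-40) = (7/3)*(-40) = -280/3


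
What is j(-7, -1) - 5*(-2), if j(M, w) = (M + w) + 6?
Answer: 8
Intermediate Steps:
j(M, w) = 6 + M + w
j(-7, -1) - 5*(-2) = (6 - 7 - 1) - 5*(-2) = -2 + 10 = 8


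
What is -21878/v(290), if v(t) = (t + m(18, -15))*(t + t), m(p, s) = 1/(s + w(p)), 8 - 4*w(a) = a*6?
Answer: -43756/336371 ≈ -0.13008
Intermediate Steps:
w(a) = 2 - 3*a/2 (w(a) = 2 - a*6/4 = 2 - 3*a/2)
m(p, s) = 1/(2 + s - 3*p/2) (m(p, s) = 1/(s + (2 - 3*p/2)) = 1/(2 + s - 3*p/2))
v(t) = 2*t*(-1/40 + t) (v(t) = (t + 2/(4 - 3*18 + 2*(-15)))*(t + t) = (t + 2/(4 - 54 - 30))*(2*t) = (t + 2/(-80))*(2*t) = (t + 2*(-1/80))*(2*t) = (t - 1/40)*(2*t) = (-1/40 + t)*(2*t) = 2*t*(-1/40 + t))
-21878/v(290) = -21878*2/(29*(-1 + 40*290)) = -21878*2/(29*(-1 + 11600)) = -21878/((1/20)*290*11599) = -21878/336371/2 = -21878*2/336371 = -43756/336371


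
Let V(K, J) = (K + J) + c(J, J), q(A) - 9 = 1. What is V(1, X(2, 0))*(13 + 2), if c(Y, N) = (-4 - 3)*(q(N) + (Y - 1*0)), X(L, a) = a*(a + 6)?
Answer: -1035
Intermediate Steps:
q(A) = 10 (q(A) = 9 + 1 = 10)
X(L, a) = a*(6 + a)
c(Y, N) = -70 - 7*Y (c(Y, N) = (-4 - 3)*(10 + (Y - 1*0)) = -7*(10 + (Y + 0)) = -7*(10 + Y) = -70 - 7*Y)
V(K, J) = -70 + K - 6*J (V(K, J) = (K + J) + (-70 - 7*J) = (J + K) + (-70 - 7*J) = -70 + K - 6*J)
V(1, X(2, 0))*(13 + 2) = (-70 + 1 - 0*(6 + 0))*(13 + 2) = (-70 + 1 - 0*6)*15 = (-70 + 1 - 6*0)*15 = (-70 + 1 + 0)*15 = -69*15 = -1035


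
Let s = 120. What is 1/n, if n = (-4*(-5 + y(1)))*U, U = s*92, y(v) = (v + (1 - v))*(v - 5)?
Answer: 1/397440 ≈ 2.5161e-6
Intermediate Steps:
y(v) = -5 + v (y(v) = 1*(-5 + v) = -5 + v)
U = 11040 (U = 120*92 = 11040)
n = 397440 (n = -4*(-5 + (-5 + 1))*11040 = -4*(-5 - 4)*11040 = -4*(-9)*11040 = 36*11040 = 397440)
1/n = 1/397440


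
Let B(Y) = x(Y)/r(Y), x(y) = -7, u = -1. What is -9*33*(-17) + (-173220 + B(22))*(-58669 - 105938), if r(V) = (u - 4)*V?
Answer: 3136454102541/110 ≈ 2.8513e+10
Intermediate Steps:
r(V) = -5*V (r(V) = (-1 - 4)*V = -5*V)
B(Y) = 7/(5*Y) (B(Y) = -7*(-1/(5*Y)) = -(-7)/(5*Y) = 7/(5*Y))
-9*33*(-17) + (-173220 + B(22))*(-58669 - 105938) = -9*33*(-17) + (-173220 + (7/5)/22)*(-58669 - 105938) = -297*(-17) + (-173220 + (7/5)*(1/22))*(-164607) = 5049 + (-173220 + 7/110)*(-164607) = 5049 - 19054193/110*(-164607) = 5049 + 3136453547151/110 = 3136454102541/110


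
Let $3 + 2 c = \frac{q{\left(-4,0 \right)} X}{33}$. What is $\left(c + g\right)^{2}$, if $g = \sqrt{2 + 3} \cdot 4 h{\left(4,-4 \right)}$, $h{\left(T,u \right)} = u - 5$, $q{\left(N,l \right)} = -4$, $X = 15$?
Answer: $\frac{3139129}{484} + \frac{1908 \sqrt{5}}{11} \approx 6873.7$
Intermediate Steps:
$h{\left(T,u \right)} = -5 + u$
$c = - \frac{53}{22}$ ($c = - \frac{3}{2} + \frac{\left(-4\right) 15 \cdot \frac{1}{33}}{2} = - \frac{3}{2} + \frac{\left(-60\right) \frac{1}{33}}{2} = - \frac{3}{2} + \frac{1}{2} \left(- \frac{20}{11}\right) = - \frac{3}{2} - \frac{10}{11} = - \frac{53}{22} \approx -2.4091$)
$g = - 36 \sqrt{5}$ ($g = \sqrt{2 + 3} \cdot 4 \left(-5 - 4\right) = \sqrt{5} \cdot 4 \left(-9\right) = 4 \sqrt{5} \left(-9\right) = - 36 \sqrt{5} \approx -80.498$)
$\left(c + g\right)^{2} = \left(- \frac{53}{22} - 36 \sqrt{5}\right)^{2}$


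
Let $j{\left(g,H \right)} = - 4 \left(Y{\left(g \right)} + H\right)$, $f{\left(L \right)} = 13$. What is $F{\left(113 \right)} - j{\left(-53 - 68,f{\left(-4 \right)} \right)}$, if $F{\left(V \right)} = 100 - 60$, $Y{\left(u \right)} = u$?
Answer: $-392$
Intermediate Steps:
$F{\left(V \right)} = 40$ ($F{\left(V \right)} = 100 - 60 = 40$)
$j{\left(g,H \right)} = - 4 H - 4 g$ ($j{\left(g,H \right)} = - 4 \left(g + H\right) = - 4 \left(H + g\right) = - 4 H - 4 g$)
$F{\left(113 \right)} - j{\left(-53 - 68,f{\left(-4 \right)} \right)} = 40 - \left(\left(-4\right) 13 - 4 \left(-53 - 68\right)\right) = 40 - \left(-52 - 4 \left(-53 - 68\right)\right) = 40 - \left(-52 - -484\right) = 40 - \left(-52 + 484\right) = 40 - 432 = -392$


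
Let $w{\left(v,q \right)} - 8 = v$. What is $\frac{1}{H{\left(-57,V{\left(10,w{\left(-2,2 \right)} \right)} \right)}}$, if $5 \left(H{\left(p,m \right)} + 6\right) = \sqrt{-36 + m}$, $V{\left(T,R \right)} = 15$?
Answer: $- \frac{50}{307} - \frac{5 i \sqrt{21}}{921} \approx -0.16287 - 0.024878 i$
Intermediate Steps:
$w{\left(v,q \right)} = 8 + v$
$H{\left(p,m \right)} = -6 + \frac{\sqrt{-36 + m}}{5}$
$\frac{1}{H{\left(-57,V{\left(10,w{\left(-2,2 \right)} \right)} \right)}} = \frac{1}{-6 + \frac{\sqrt{-36 + 15}}{5}} = \frac{1}{-6 + \frac{\sqrt{-21}}{5}} = \frac{1}{-6 + \frac{i \sqrt{21}}{5}}$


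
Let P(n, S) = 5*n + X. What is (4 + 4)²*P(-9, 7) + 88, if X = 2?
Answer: -2664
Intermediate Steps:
P(n, S) = 2 + 5*n (P(n, S) = 5*n + 2 = 2 + 5*n)
(4 + 4)²*P(-9, 7) + 88 = (4 + 4)²*(2 + 5*(-9)) + 88 = 8²*(2 - 45) + 88 = 64*(-43) + 88 = -2752 + 88 = -2664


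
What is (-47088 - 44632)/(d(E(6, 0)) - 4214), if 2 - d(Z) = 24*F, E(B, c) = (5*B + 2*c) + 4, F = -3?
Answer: 4586/207 ≈ 22.155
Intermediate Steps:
E(B, c) = 4 + 2*c + 5*B (E(B, c) = (2*c + 5*B) + 4 = 4 + 2*c + 5*B)
d(Z) = 74 (d(Z) = 2 - 24*(-3) = 2 - 1*(-72) = 2 + 72 = 74)
(-47088 - 44632)/(d(E(6, 0)) - 4214) = (-47088 - 44632)/(74 - 4214) = -91720/(-4140) = -91720*(-1/4140) = 4586/207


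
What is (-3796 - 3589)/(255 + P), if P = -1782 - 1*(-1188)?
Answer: 7385/339 ≈ 21.785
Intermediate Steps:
P = -594 (P = -1782 + 1188 = -594)
(-3796 - 3589)/(255 + P) = (-3796 - 3589)/(255 - 594) = -7385/(-339) = -7385*(-1/339) = 7385/339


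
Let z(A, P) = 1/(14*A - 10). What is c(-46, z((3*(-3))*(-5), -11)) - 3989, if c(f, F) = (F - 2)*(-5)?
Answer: -493397/124 ≈ -3979.0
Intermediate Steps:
z(A, P) = 1/(-10 + 14*A)
c(f, F) = 10 - 5*F (c(f, F) = (-2 + F)*(-5) = 10 - 5*F)
c(-46, z((3*(-3))*(-5), -11)) - 3989 = (10 - 5/(2*(-5 + 7*((3*(-3))*(-5))))) - 3989 = (10 - 5/(2*(-5 + 7*(-9*(-5))))) - 3989 = (10 - 5/(2*(-5 + 7*45))) - 3989 = (10 - 5/(2*(-5 + 315))) - 3989 = (10 - 5/(2*310)) - 3989 = (10 - 5*1/620) - 3989 = (10 - 1/124) - 3989 = 1239/124 - 3989 = -493397/124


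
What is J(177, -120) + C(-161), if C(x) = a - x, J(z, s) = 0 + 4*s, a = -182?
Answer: -501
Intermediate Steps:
J(z, s) = 4*s
C(x) = -182 - x
J(177, -120) + C(-161) = 4*(-120) + (-182 - 1*(-161)) = -480 + (-182 + 161) = -480 - 21 = -501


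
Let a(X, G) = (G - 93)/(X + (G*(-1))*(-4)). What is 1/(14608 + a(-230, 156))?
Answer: 394/5755615 ≈ 6.8455e-5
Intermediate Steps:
a(X, G) = (-93 + G)/(X + 4*G) (a(X, G) = (-93 + G)/(X - G*(-4)) = (-93 + G)/(X + 4*G))
1/(14608 + a(-230, 156)) = 1/(14608 + (-93 + 156)/(-230 + 4*156)) = 1/(14608 + 63/(-230 + 624)) = 1/(14608 + 63/394) = 1/(5755615/394) = 394/5755615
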